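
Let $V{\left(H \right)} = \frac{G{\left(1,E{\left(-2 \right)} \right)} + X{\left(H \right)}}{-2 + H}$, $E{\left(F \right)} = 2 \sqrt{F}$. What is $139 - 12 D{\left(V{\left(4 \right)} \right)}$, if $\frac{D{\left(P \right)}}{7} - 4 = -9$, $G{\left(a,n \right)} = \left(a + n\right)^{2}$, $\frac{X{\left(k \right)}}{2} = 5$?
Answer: $559$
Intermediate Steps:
$X{\left(k \right)} = 10$ ($X{\left(k \right)} = 2 \cdot 5 = 10$)
$V{\left(H \right)} = \frac{10 + \left(1 + 2 i \sqrt{2}\right)^{2}}{-2 + H}$ ($V{\left(H \right)} = \frac{\left(1 + 2 \sqrt{-2}\right)^{2} + 10}{-2 + H} = \frac{\left(1 + 2 i \sqrt{2}\right)^{2} + 10}{-2 + H} = \frac{10 + \left(1 + 2 i \sqrt{2}\right)^{2}}{-2 + H}$)
$D{\left(P \right)} = -35$ ($D{\left(P \right)} = 28 + 7 \left(-9\right) = 28 - 63 = -35$)
$139 - 12 D{\left(V{\left(4 \right)} \right)} = 139 - -420 = 139 + 420 = 559$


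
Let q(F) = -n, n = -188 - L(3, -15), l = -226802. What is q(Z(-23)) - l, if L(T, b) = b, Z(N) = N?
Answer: 226975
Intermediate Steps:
n = -173 (n = -188 - 1*(-15) = -188 + 15 = -173)
q(F) = 173 (q(F) = -1*(-173) = 173)
q(Z(-23)) - l = 173 - 1*(-226802) = 173 + 226802 = 226975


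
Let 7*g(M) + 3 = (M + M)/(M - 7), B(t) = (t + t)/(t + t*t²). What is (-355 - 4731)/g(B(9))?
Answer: 2545543/215 ≈ 11840.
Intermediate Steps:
B(t) = 2*t/(t + t³) (B(t) = (2*t)/(t + t³) = 2*t/(t + t³))
g(M) = -3/7 + 2*M/(7*(-7 + M)) (g(M) = -3/7 + ((M + M)/(M - 7))/7 = -3/7 + ((2*M)/(-7 + M))/7 = -3/7 + (2*M/(-7 + M))/7 = -3/7 + 2*M/(7*(-7 + M)))
(-355 - 4731)/g(B(9)) = (-355 - 4731)/(((21 - 2/(1 + 9²))/(7*(-7 + 2/(1 + 9²))))) = -5086*7*(-7 + 2/(1 + 81))/(21 - 2/(1 + 81)) = -5086*7*(-7 + 2/82)/(21 - 2/82) = -5086*7*(-7 + 2*(1/82))/(21 - 2/82) = -5086*7*(-7 + 1/41)/(21 - 1*1/41) = -5086*(-2002/(41*(21 - 1/41))) = -5086/((⅐)*(-41/286)*(860/41)) = -5086/(-430/1001) = -5086*(-1001/430) = 2545543/215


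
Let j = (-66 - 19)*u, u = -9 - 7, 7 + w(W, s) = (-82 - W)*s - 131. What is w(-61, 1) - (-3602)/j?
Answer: -106319/680 ≈ -156.35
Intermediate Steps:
w(W, s) = -138 + s*(-82 - W) (w(W, s) = -7 + ((-82 - W)*s - 131) = -7 + (s*(-82 - W) - 131) = -7 + (-131 + s*(-82 - W)) = -138 + s*(-82 - W))
u = -16
j = 1360 (j = (-66 - 19)*(-16) = -85*(-16) = 1360)
w(-61, 1) - (-3602)/j = (-138 - 82*1 - 1*(-61)*1) - (-3602)/1360 = (-138 - 82 + 61) - (-3602)/1360 = -159 - 1*(-1801/680) = -159 + 1801/680 = -106319/680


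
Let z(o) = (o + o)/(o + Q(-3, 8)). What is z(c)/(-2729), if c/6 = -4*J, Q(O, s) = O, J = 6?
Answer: -96/133721 ≈ -0.00071791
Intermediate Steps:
c = -144 (c = 6*(-4*6) = 6*(-24) = -144)
z(o) = 2*o/(-3 + o) (z(o) = (o + o)/(o - 3) = (2*o)/(-3 + o) = 2*o/(-3 + o))
z(c)/(-2729) = (2*(-144)/(-3 - 144))/(-2729) = (2*(-144)/(-147))*(-1/2729) = (2*(-144)*(-1/147))*(-1/2729) = (96/49)*(-1/2729) = -96/133721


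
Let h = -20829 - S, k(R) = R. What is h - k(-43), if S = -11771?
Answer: -9015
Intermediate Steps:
h = -9058 (h = -20829 - 1*(-11771) = -20829 + 11771 = -9058)
h - k(-43) = -9058 - 1*(-43) = -9058 + 43 = -9015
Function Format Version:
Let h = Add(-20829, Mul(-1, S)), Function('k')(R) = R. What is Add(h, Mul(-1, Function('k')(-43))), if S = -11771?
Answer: -9015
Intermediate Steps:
h = -9058 (h = Add(-20829, Mul(-1, -11771)) = Add(-20829, 11771) = -9058)
Add(h, Mul(-1, Function('k')(-43))) = Add(-9058, Mul(-1, -43)) = Add(-9058, 43) = -9015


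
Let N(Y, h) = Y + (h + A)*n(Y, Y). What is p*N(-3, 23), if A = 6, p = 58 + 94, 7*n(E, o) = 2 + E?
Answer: -7600/7 ≈ -1085.7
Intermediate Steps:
n(E, o) = 2/7 + E/7 (n(E, o) = (2 + E)/7 = 2/7 + E/7)
p = 152
N(Y, h) = Y + (6 + h)*(2/7 + Y/7) (N(Y, h) = Y + (h + 6)*(2/7 + Y/7) = Y + (6 + h)*(2/7 + Y/7))
p*N(-3, 23) = 152*(12/7 + (13/7)*(-3) + (1/7)*23*(2 - 3)) = 152*(12/7 - 39/7 + (1/7)*23*(-1)) = 152*(12/7 - 39/7 - 23/7) = 152*(-50/7) = -7600/7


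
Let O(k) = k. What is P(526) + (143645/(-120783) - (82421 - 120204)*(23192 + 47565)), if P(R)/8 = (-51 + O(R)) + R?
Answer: 322903656191992/120783 ≈ 2.6734e+9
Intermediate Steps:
P(R) = -408 + 16*R (P(R) = 8*((-51 + R) + R) = 8*(-51 + 2*R) = -408 + 16*R)
P(526) + (143645/(-120783) - (82421 - 120204)*(23192 + 47565)) = (-408 + 16*526) + (143645/(-120783) - (82421 - 120204)*(23192 + 47565)) = (-408 + 8416) + (143645*(-1/120783) - (-37783)*70757) = 8008 + (-143645/120783 - 1*(-2673411731)) = 8008 + (-143645/120783 + 2673411731) = 8008 + 322902688961728/120783 = 322903656191992/120783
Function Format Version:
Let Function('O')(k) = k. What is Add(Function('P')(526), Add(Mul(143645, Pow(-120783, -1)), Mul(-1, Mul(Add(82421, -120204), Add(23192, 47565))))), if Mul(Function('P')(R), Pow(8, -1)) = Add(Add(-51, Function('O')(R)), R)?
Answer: Rational(322903656191992, 120783) ≈ 2.6734e+9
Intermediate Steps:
Function('P')(R) = Add(-408, Mul(16, R)) (Function('P')(R) = Mul(8, Add(Add(-51, R), R)) = Mul(8, Add(-51, Mul(2, R))) = Add(-408, Mul(16, R)))
Add(Function('P')(526), Add(Mul(143645, Pow(-120783, -1)), Mul(-1, Mul(Add(82421, -120204), Add(23192, 47565))))) = Add(Add(-408, Mul(16, 526)), Add(Mul(143645, Pow(-120783, -1)), Mul(-1, Mul(Add(82421, -120204), Add(23192, 47565))))) = Add(Add(-408, 8416), Add(Mul(143645, Rational(-1, 120783)), Mul(-1, Mul(-37783, 70757)))) = Add(8008, Add(Rational(-143645, 120783), Mul(-1, -2673411731))) = Add(8008, Add(Rational(-143645, 120783), 2673411731)) = Add(8008, Rational(322902688961728, 120783)) = Rational(322903656191992, 120783)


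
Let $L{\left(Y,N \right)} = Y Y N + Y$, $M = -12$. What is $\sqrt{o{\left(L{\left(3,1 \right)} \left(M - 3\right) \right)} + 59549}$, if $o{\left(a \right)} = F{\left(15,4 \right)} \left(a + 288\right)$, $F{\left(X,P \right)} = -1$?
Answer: $\sqrt{59441} \approx 243.81$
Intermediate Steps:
$L{\left(Y,N \right)} = Y + N Y^{2}$ ($L{\left(Y,N \right)} = Y^{2} N + Y = N Y^{2} + Y = Y + N Y^{2}$)
$o{\left(a \right)} = -288 - a$ ($o{\left(a \right)} = - (a + 288) = - (288 + a) = -288 - a$)
$\sqrt{o{\left(L{\left(3,1 \right)} \left(M - 3\right) \right)} + 59549} = \sqrt{\left(-288 - 3 \left(1 + 1 \cdot 3\right) \left(-12 - 3\right)\right) + 59549} = \sqrt{\left(-288 - 3 \left(1 + 3\right) \left(-15\right)\right) + 59549} = \sqrt{\left(-288 - 3 \cdot 4 \left(-15\right)\right) + 59549} = \sqrt{\left(-288 - 12 \left(-15\right)\right) + 59549} = \sqrt{\left(-288 - -180\right) + 59549} = \sqrt{\left(-288 + 180\right) + 59549} = \sqrt{-108 + 59549} = \sqrt{59441}$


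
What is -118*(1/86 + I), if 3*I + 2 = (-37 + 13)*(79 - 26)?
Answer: 6464099/129 ≈ 50109.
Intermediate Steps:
I = -1274/3 (I = -2/3 + ((-37 + 13)*(79 - 26))/3 = -2/3 + (-24*53)/3 = -2/3 + (1/3)*(-1272) = -2/3 - 424 = -1274/3 ≈ -424.67)
-118*(1/86 + I) = -118*(1/86 - 1274/3) = -118*(-109561/258) = 6464099/129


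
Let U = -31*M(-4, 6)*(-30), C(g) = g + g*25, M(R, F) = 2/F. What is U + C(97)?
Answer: 2832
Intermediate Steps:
C(g) = 26*g (C(g) = g + 25*g = 26*g)
U = 310 (U = -62/6*(-30) = -31*1/3*(-30) = -31/3*(-30) = 310)
U + C(97) = 310 + 26*97 = 310 + 2522 = 2832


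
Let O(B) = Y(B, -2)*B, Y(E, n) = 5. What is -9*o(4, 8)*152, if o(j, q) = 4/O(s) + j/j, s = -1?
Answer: -1368/5 ≈ -273.60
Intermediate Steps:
O(B) = 5*B
o(j, q) = 1/5 (o(j, q) = 4/((5*(-1))) + j/j = 4/(-5) + 1 = 4*(-1/5) + 1 = -4/5 + 1 = 1/5)
-9*o(4, 8)*152 = -9*1/5*152 = -9/5*152 = -1368/5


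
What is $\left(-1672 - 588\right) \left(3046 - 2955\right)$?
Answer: $-205660$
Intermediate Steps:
$\left(-1672 - 588\right) \left(3046 - 2955\right) = \left(-2260\right) 91 = -205660$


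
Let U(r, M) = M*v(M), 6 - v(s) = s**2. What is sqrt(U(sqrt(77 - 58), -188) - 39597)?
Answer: sqrt(6603947) ≈ 2569.8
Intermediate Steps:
v(s) = 6 - s**2
U(r, M) = M*(6 - M**2)
sqrt(U(sqrt(77 - 58), -188) - 39597) = sqrt(-188*(6 - 1*(-188)**2) - 39597) = sqrt(-188*(6 - 1*35344) - 39597) = sqrt(-188*(6 - 35344) - 39597) = sqrt(-188*(-35338) - 39597) = sqrt(6643544 - 39597) = sqrt(6603947)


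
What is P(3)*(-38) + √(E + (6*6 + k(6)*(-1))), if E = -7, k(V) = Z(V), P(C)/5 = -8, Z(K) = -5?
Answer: 1520 + √34 ≈ 1525.8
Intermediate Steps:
P(C) = -40 (P(C) = 5*(-8) = -40)
k(V) = -5
P(3)*(-38) + √(E + (6*6 + k(6)*(-1))) = -40*(-38) + √(-7 + (6*6 - 5*(-1))) = 1520 + √(-7 + (36 + 5)) = 1520 + √(-7 + 41) = 1520 + √34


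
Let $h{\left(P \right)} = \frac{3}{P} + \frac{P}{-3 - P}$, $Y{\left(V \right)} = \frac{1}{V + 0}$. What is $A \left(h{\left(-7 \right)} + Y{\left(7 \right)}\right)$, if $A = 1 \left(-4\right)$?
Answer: $\frac{57}{7} \approx 8.1429$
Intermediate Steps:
$A = -4$
$Y{\left(V \right)} = \frac{1}{V}$
$A \left(h{\left(-7 \right)} + Y{\left(7 \right)}\right) = - 4 \left(\frac{9 - \left(-7\right)^{2} + 3 \left(-7\right)}{\left(-7\right) \left(3 - 7\right)} + \frac{1}{7}\right) = - 4 \left(- \frac{9 - 49 - 21}{7 \left(-4\right)} + \frac{1}{7}\right) = - 4 \left(\left(- \frac{1}{7}\right) \left(- \frac{1}{4}\right) \left(9 - 49 - 21\right) + \frac{1}{7}\right) = - 4 \left(\left(- \frac{1}{7}\right) \left(- \frac{1}{4}\right) \left(-61\right) + \frac{1}{7}\right) = - 4 \left(- \frac{61}{28} + \frac{1}{7}\right) = \left(-4\right) \left(- \frac{57}{28}\right) = \frac{57}{7}$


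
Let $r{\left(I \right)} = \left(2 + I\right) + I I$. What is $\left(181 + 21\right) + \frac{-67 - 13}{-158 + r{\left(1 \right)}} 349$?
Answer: $\frac{29514}{77} \approx 383.3$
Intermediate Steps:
$r{\left(I \right)} = 2 + I + I^{2}$ ($r{\left(I \right)} = \left(2 + I\right) + I^{2} = 2 + I + I^{2}$)
$\left(181 + 21\right) + \frac{-67 - 13}{-158 + r{\left(1 \right)}} 349 = \left(181 + 21\right) + \frac{-67 - 13}{-158 + \left(2 + 1 + 1^{2}\right)} 349 = 202 + - \frac{80}{-158 + \left(2 + 1 + 1\right)} 349 = 202 + - \frac{80}{-158 + 4} \cdot 349 = 202 + - \frac{80}{-154} \cdot 349 = 202 + \left(-80\right) \left(- \frac{1}{154}\right) 349 = 202 + \frac{40}{77} \cdot 349 = 202 + \frac{13960}{77} = \frac{29514}{77}$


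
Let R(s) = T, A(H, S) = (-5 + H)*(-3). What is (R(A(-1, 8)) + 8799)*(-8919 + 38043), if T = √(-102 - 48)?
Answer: 256262076 + 145620*I*√6 ≈ 2.5626e+8 + 3.5669e+5*I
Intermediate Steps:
A(H, S) = 15 - 3*H
T = 5*I*√6 (T = √(-150) = 5*I*√6 ≈ 12.247*I)
R(s) = 5*I*√6
(R(A(-1, 8)) + 8799)*(-8919 + 38043) = (5*I*√6 + 8799)*(-8919 + 38043) = (8799 + 5*I*√6)*29124 = 256262076 + 145620*I*√6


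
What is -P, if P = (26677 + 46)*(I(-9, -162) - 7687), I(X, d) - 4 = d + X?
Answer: 209882442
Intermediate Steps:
I(X, d) = 4 + X + d (I(X, d) = 4 + (d + X) = 4 + (X + d) = 4 + X + d)
P = -209882442 (P = (26677 + 46)*((4 - 9 - 162) - 7687) = 26723*(-167 - 7687) = 26723*(-7854) = -209882442)
-P = -1*(-209882442) = 209882442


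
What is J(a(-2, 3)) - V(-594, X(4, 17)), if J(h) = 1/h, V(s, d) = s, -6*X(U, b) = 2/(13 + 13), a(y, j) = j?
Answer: 1783/3 ≈ 594.33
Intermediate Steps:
X(U, b) = -1/78 (X(U, b) = -1/(3*(13 + 13)) = -1/(3*26) = -⅙*1/13 = -1/78)
J(a(-2, 3)) - V(-594, X(4, 17)) = 1/3 - 1*(-594) = ⅓ + 594 = 1783/3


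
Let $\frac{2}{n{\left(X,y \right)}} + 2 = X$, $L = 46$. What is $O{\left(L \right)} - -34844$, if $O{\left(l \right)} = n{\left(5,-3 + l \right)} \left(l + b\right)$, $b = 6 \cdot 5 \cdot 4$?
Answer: $\frac{104864}{3} \approx 34955.0$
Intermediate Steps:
$n{\left(X,y \right)} = \frac{2}{-2 + X}$
$b = 120$ ($b = 30 \cdot 4 = 120$)
$O{\left(l \right)} = 80 + \frac{2 l}{3}$ ($O{\left(l \right)} = \frac{2}{-2 + 5} \left(l + 120\right) = \frac{2}{3} \left(120 + l\right) = 2 \cdot \frac{1}{3} \left(120 + l\right) = \frac{2 \left(120 + l\right)}{3} = 80 + \frac{2 l}{3}$)
$O{\left(L \right)} - -34844 = \left(80 + \frac{2}{3} \cdot 46\right) - -34844 = \left(80 + \frac{92}{3}\right) + 34844 = \frac{332}{3} + 34844 = \frac{104864}{3}$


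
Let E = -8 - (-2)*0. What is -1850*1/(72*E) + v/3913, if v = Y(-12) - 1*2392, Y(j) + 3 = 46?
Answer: 2943013/1126944 ≈ 2.6115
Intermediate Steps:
Y(j) = 43 (Y(j) = -3 + 46 = 43)
v = -2349 (v = 43 - 1*2392 = 43 - 2392 = -2349)
E = -8 (E = -8 - 1*0 = -8 + 0 = -8)
-1850*1/(72*E) + v/3913 = -1850/(-8*18*4) - 2349/3913 = -1850/((-144*4)) - 2349*1/3913 = -1850/(-576) - 2349/3913 = -1850*(-1/576) - 2349/3913 = 925/288 - 2349/3913 = 2943013/1126944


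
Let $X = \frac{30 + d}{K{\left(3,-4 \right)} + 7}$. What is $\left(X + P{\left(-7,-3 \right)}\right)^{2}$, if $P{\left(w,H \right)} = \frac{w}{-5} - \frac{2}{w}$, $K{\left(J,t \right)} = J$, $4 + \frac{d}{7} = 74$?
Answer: $\frac{3530641}{1225} \approx 2882.2$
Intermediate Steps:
$d = 490$ ($d = -28 + 7 \cdot 74 = -28 + 518 = 490$)
$X = 52$ ($X = \frac{30 + 490}{3 + 7} = \frac{520}{10} = 520 \cdot \frac{1}{10} = 52$)
$P{\left(w,H \right)} = - \frac{2}{w} - \frac{w}{5}$ ($P{\left(w,H \right)} = w \left(- \frac{1}{5}\right) - \frac{2}{w} = - \frac{w}{5} - \frac{2}{w} = - \frac{2}{w} - \frac{w}{5}$)
$\left(X + P{\left(-7,-3 \right)}\right)^{2} = \left(52 - \left(- \frac{7}{5} + \frac{2}{-7}\right)\right)^{2} = \left(52 + \left(\left(-2\right) \left(- \frac{1}{7}\right) + \frac{7}{5}\right)\right)^{2} = \left(52 + \left(\frac{2}{7} + \frac{7}{5}\right)\right)^{2} = \left(52 + \frac{59}{35}\right)^{2} = \left(\frac{1879}{35}\right)^{2} = \frac{3530641}{1225}$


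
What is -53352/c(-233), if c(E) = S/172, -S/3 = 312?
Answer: 9804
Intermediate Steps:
S = -936 (S = -3*312 = -936)
c(E) = -234/43 (c(E) = -936/172 = -936*1/172 = -234/43)
-53352/c(-233) = -53352/(-234/43) = -53352*(-43/234) = 9804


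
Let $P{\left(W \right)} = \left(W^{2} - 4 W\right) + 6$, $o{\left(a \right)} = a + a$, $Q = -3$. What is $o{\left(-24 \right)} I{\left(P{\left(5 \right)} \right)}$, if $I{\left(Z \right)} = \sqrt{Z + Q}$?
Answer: $- 96 \sqrt{2} \approx -135.76$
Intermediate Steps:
$o{\left(a \right)} = 2 a$
$P{\left(W \right)} = 6 + W^{2} - 4 W$
$I{\left(Z \right)} = \sqrt{-3 + Z}$ ($I{\left(Z \right)} = \sqrt{Z - 3} = \sqrt{-3 + Z}$)
$o{\left(-24 \right)} I{\left(P{\left(5 \right)} \right)} = 2 \left(-24\right) \sqrt{-3 + \left(6 + 5^{2} - 20\right)} = - 48 \sqrt{-3 + \left(6 + 25 - 20\right)} = - 48 \sqrt{-3 + 11} = - 48 \sqrt{8} = - 48 \cdot 2 \sqrt{2} = - 96 \sqrt{2}$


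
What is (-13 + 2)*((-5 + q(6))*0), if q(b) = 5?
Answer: 0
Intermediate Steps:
(-13 + 2)*((-5 + q(6))*0) = (-13 + 2)*((-5 + 5)*0) = -0*0 = -11*0 = 0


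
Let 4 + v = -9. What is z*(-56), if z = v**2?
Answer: -9464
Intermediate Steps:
v = -13 (v = -4 - 9 = -13)
z = 169 (z = (-13)**2 = 169)
z*(-56) = 169*(-56) = -9464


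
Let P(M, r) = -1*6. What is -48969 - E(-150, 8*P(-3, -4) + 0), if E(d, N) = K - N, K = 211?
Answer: -49228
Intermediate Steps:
P(M, r) = -6
E(d, N) = 211 - N
-48969 - E(-150, 8*P(-3, -4) + 0) = -48969 - (211 - (8*(-6) + 0)) = -48969 - (211 - (-48 + 0)) = -48969 - (211 - 1*(-48)) = -48969 - (211 + 48) = -48969 - 1*259 = -48969 - 259 = -49228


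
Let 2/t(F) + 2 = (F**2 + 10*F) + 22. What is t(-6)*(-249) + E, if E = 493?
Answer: 1235/2 ≈ 617.50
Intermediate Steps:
t(F) = 2/(20 + F**2 + 10*F) (t(F) = 2/(-2 + ((F**2 + 10*F) + 22)) = 2/(-2 + (22 + F**2 + 10*F)) = 2/(20 + F**2 + 10*F))
t(-6)*(-249) + E = (2/(20 + (-6)**2 + 10*(-6)))*(-249) + 493 = (2/(20 + 36 - 60))*(-249) + 493 = (2/(-4))*(-249) + 493 = (2*(-1/4))*(-249) + 493 = -1/2*(-249) + 493 = 249/2 + 493 = 1235/2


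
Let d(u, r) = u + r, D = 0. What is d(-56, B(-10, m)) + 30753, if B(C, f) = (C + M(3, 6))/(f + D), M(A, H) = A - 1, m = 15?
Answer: 460447/15 ≈ 30696.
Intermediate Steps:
M(A, H) = -1 + A
B(C, f) = (2 + C)/f (B(C, f) = (C + (-1 + 3))/(f + 0) = (C + 2)/f = (2 + C)/f)
d(u, r) = r + u
d(-56, B(-10, m)) + 30753 = ((2 - 10)/15 - 56) + 30753 = ((1/15)*(-8) - 56) + 30753 = (-8/15 - 56) + 30753 = -848/15 + 30753 = 460447/15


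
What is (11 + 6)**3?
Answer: 4913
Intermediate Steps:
(11 + 6)**3 = 17**3 = 4913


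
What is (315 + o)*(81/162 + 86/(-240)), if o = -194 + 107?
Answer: 323/10 ≈ 32.300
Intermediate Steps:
o = -87
(315 + o)*(81/162 + 86/(-240)) = (315 - 87)*(81/162 + 86/(-240)) = 228*(81*(1/162) + 86*(-1/240)) = 228*(1/2 - 43/120) = 228*(17/120) = 323/10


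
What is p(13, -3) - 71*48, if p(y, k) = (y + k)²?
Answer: -3308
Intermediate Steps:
p(y, k) = (k + y)²
p(13, -3) - 71*48 = (-3 + 13)² - 71*48 = 10² - 3408 = 100 - 3408 = -3308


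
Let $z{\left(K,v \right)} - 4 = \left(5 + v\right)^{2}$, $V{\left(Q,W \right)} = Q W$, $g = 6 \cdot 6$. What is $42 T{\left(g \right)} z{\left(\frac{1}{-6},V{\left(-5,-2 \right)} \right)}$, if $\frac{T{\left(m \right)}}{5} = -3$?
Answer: $-144270$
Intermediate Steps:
$g = 36$
$z{\left(K,v \right)} = 4 + \left(5 + v\right)^{2}$
$T{\left(m \right)} = -15$ ($T{\left(m \right)} = 5 \left(-3\right) = -15$)
$42 T{\left(g \right)} z{\left(\frac{1}{-6},V{\left(-5,-2 \right)} \right)} = 42 \left(-15\right) \left(4 + \left(5 - -10\right)^{2}\right) = - 630 \left(4 + \left(5 + 10\right)^{2}\right) = - 630 \left(4 + 15^{2}\right) = - 630 \left(4 + 225\right) = \left(-630\right) 229 = -144270$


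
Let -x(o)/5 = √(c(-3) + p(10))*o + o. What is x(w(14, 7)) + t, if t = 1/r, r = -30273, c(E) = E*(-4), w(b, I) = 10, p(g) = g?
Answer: -1513651/30273 - 50*√22 ≈ -284.52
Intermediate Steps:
c(E) = -4*E
x(o) = -5*o - 5*o*√22 (x(o) = -5*(√(-4*(-3) + 10)*o + o) = -5*(√(12 + 10)*o + o) = -5*(√22*o + o) = -5*(o*√22 + o) = -5*(o + o*√22) = -5*o - 5*o*√22)
t = -1/30273 (t = 1/(-30273) = -1/30273 ≈ -3.3033e-5)
x(w(14, 7)) + t = -5*10*(1 + √22) - 1/30273 = (-50 - 50*√22) - 1/30273 = -1513651/30273 - 50*√22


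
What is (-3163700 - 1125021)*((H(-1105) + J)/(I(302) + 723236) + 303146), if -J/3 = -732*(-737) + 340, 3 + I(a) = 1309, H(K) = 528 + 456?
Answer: -156996059300521054/120757 ≈ -1.3001e+12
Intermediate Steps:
H(K) = 984
I(a) = 1306 (I(a) = -3 + 1309 = 1306)
J = -1619472 (J = -3*(-732*(-737) + 340) = -3*(539484 + 340) = -3*539824 = -1619472)
(-3163700 - 1125021)*((H(-1105) + J)/(I(302) + 723236) + 303146) = (-3163700 - 1125021)*((984 - 1619472)/(1306 + 723236) + 303146) = -4288721*(-1618488/724542 + 303146) = -4288721*(-1618488*1/724542 + 303146) = -4288721*(-269748/120757 + 303146) = -4288721*36606731774/120757 = -156996059300521054/120757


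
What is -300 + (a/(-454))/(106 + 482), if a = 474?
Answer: -13347679/44492 ≈ -300.00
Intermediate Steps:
-300 + (a/(-454))/(106 + 482) = -300 + (474/(-454))/(106 + 482) = -300 + (474*(-1/454))/588 = -300 + (1/588)*(-237/227) = -300 - 79/44492 = -13347679/44492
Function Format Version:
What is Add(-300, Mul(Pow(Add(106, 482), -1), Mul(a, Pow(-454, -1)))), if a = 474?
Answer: Rational(-13347679, 44492) ≈ -300.00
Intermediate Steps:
Add(-300, Mul(Pow(Add(106, 482), -1), Mul(a, Pow(-454, -1)))) = Add(-300, Mul(Pow(Add(106, 482), -1), Mul(474, Pow(-454, -1)))) = Add(-300, Mul(Pow(588, -1), Mul(474, Rational(-1, 454)))) = Add(-300, Mul(Rational(1, 588), Rational(-237, 227))) = Add(-300, Rational(-79, 44492)) = Rational(-13347679, 44492)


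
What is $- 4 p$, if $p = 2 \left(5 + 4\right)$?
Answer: $-72$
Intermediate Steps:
$p = 18$ ($p = 2 \cdot 9 = 18$)
$- 4 p = \left(-4\right) 18 = -72$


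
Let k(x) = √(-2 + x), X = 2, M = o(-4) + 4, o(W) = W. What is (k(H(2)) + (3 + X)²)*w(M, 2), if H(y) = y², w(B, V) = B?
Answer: 0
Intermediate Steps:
M = 0 (M = -4 + 4 = 0)
(k(H(2)) + (3 + X)²)*w(M, 2) = (√(-2 + 2²) + (3 + 2)²)*0 = (√(-2 + 4) + 5²)*0 = (√2 + 25)*0 = (25 + √2)*0 = 0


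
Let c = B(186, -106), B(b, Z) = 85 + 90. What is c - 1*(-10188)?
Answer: 10363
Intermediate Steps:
B(b, Z) = 175
c = 175
c - 1*(-10188) = 175 - 1*(-10188) = 175 + 10188 = 10363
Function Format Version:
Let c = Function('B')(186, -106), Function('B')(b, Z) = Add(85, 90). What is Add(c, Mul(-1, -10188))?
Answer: 10363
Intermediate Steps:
Function('B')(b, Z) = 175
c = 175
Add(c, Mul(-1, -10188)) = Add(175, Mul(-1, -10188)) = Add(175, 10188) = 10363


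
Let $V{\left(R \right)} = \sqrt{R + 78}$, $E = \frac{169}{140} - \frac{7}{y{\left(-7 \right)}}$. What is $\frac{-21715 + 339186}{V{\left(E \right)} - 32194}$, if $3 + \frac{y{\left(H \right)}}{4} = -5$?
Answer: $- \frac{11447140738880}{1160827983363} - \frac{1269884 \sqrt{6226990}}{1160827983363} \approx -9.8639$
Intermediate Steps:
$y{\left(H \right)} = -32$ ($y{\left(H \right)} = -12 + 4 \left(-5\right) = -12 - 20 = -32$)
$E = \frac{1597}{1120}$ ($E = \frac{169}{140} - \frac{7}{-32} = 169 \cdot \frac{1}{140} - - \frac{7}{32} = \frac{169}{140} + \frac{7}{32} = \frac{1597}{1120} \approx 1.4259$)
$V{\left(R \right)} = \sqrt{78 + R}$
$\frac{-21715 + 339186}{V{\left(E \right)} - 32194} = \frac{-21715 + 339186}{\sqrt{78 + \frac{1597}{1120}} - 32194} = \frac{317471}{\sqrt{\frac{88957}{1120}} - 32194} = \frac{317471}{\frac{\sqrt{6226990}}{280} - 32194} = \frac{317471}{-32194 + \frac{\sqrt{6226990}}{280}}$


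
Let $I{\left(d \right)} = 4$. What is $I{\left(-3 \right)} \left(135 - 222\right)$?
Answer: $-348$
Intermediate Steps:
$I{\left(-3 \right)} \left(135 - 222\right) = 4 \left(135 - 222\right) = 4 \left(-87\right) = -348$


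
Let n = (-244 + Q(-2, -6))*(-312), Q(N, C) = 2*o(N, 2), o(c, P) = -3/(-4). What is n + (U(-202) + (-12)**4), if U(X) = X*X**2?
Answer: -8146012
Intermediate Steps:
o(c, P) = 3/4 (o(c, P) = -3*(-1/4) = 3/4)
Q(N, C) = 3/2 (Q(N, C) = 2*(3/4) = 3/2)
U(X) = X**3
n = 75660 (n = (-244 + 3/2)*(-312) = -485/2*(-312) = 75660)
n + (U(-202) + (-12)**4) = 75660 + ((-202)**3 + (-12)**4) = 75660 + (-8242408 + 20736) = 75660 - 8221672 = -8146012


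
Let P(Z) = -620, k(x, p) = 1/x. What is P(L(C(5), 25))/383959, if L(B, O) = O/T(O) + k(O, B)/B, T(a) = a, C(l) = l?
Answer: -620/383959 ≈ -0.0016148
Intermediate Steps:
L(B, O) = 1 + 1/(B*O) (L(B, O) = O/O + 1/(O*B) = 1 + 1/(B*O))
P(L(C(5), 25))/383959 = -620/383959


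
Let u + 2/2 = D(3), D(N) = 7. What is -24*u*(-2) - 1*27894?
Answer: -27606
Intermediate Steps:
u = 6 (u = -1 + 7 = 6)
-24*u*(-2) - 1*27894 = -24*6*(-2) - 1*27894 = -144*(-2) - 27894 = 288 - 27894 = -27606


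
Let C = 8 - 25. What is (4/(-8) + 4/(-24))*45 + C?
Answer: -47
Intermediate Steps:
C = -17
(4/(-8) + 4/(-24))*45 + C = (4/(-8) + 4/(-24))*45 - 17 = (4*(-⅛) + 4*(-1/24))*45 - 17 = (-½ - ⅙)*45 - 17 = -⅔*45 - 17 = -30 - 17 = -47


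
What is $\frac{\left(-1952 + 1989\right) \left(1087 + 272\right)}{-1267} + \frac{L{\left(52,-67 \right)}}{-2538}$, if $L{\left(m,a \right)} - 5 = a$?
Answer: $- \frac{63769850}{1607823} \approx -39.662$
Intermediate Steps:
$L{\left(m,a \right)} = 5 + a$
$\frac{\left(-1952 + 1989\right) \left(1087 + 272\right)}{-1267} + \frac{L{\left(52,-67 \right)}}{-2538} = \frac{\left(-1952 + 1989\right) \left(1087 + 272\right)}{-1267} + \frac{5 - 67}{-2538} = 37 \cdot 1359 \left(- \frac{1}{1267}\right) - - \frac{31}{1269} = 50283 \left(- \frac{1}{1267}\right) + \frac{31}{1269} = - \frac{50283}{1267} + \frac{31}{1269} = - \frac{63769850}{1607823}$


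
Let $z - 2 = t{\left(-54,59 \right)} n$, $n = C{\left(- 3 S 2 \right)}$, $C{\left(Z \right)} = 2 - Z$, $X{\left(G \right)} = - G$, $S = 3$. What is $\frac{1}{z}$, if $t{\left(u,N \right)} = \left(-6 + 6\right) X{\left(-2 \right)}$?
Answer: $\frac{1}{2} \approx 0.5$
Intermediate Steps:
$n = 20$ ($n = 2 - \left(-3\right) 3 \cdot 2 = 2 - \left(-9\right) 2 = 2 - -18 = 2 + 18 = 20$)
$t{\left(u,N \right)} = 0$ ($t{\left(u,N \right)} = \left(-6 + 6\right) \left(\left(-1\right) \left(-2\right)\right) = 0 \cdot 2 = 0$)
$z = 2$ ($z = 2 + 0 \cdot 20 = 2 + 0 = 2$)
$\frac{1}{z} = \frac{1}{2}$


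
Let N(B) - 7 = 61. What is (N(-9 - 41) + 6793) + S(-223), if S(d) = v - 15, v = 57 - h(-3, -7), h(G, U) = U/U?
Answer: 6902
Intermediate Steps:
h(G, U) = 1
N(B) = 68 (N(B) = 7 + 61 = 68)
v = 56 (v = 57 - 1*1 = 57 - 1 = 56)
S(d) = 41 (S(d) = 56 - 15 = 41)
(N(-9 - 41) + 6793) + S(-223) = (68 + 6793) + 41 = 6861 + 41 = 6902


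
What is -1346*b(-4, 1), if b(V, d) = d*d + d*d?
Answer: -2692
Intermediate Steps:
b(V, d) = 2*d**2 (b(V, d) = d**2 + d**2 = 2*d**2)
-1346*b(-4, 1) = -2692*1**2 = -2692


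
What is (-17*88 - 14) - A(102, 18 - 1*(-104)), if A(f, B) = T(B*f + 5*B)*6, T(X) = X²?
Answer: -1022443006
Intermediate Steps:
A(f, B) = 6*(5*B + B*f)² (A(f, B) = (B*f + 5*B)²*6 = (5*B + B*f)²*6 = 6*(5*B + B*f)²)
(-17*88 - 14) - A(102, 18 - 1*(-104)) = (-17*88 - 14) - 6*(18 - 1*(-104))²*(5 + 102)² = (-1496 - 14) - 6*(18 + 104)²*107² = -1510 - 6*122²*11449 = -1510 - 6*14884*11449 = -1510 - 1*1022441496 = -1510 - 1022441496 = -1022443006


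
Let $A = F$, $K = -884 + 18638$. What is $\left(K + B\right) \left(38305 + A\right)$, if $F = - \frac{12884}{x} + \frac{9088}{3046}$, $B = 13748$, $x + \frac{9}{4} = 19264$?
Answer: $\frac{141603984247872390}{117342581} \approx 1.2068 \cdot 10^{9}$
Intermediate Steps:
$x = \frac{77047}{4}$ ($x = - \frac{9}{4} + 19264 = \frac{77047}{4} \approx 19262.0$)
$K = 17754$
$F = \frac{271612240}{117342581}$ ($F = - \frac{12884}{\frac{77047}{4}} + \frac{9088}{3046} = \left(-12884\right) \frac{4}{77047} + 9088 \cdot \frac{1}{3046} = - \frac{51536}{77047} + \frac{4544}{1523} = \frac{271612240}{117342581} \approx 2.3147$)
$A = \frac{271612240}{117342581} \approx 2.3147$
$\left(K + B\right) \left(38305 + A\right) = \left(17754 + 13748\right) \left(38305 + \frac{271612240}{117342581}\right) = 31502 \cdot \frac{4495079177445}{117342581} = \frac{141603984247872390}{117342581}$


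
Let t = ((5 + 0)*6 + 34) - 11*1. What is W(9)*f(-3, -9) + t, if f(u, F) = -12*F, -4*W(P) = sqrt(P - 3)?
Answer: 53 - 27*sqrt(6) ≈ -13.136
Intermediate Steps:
W(P) = -sqrt(-3 + P)/4 (W(P) = -sqrt(P - 3)/4 = -sqrt(-3 + P)/4)
t = 53 (t = (5*6 + 34) - 11 = (30 + 34) - 11 = 64 - 11 = 53)
W(9)*f(-3, -9) + t = (-sqrt(-3 + 9)/4)*(-12*(-9)) + 53 = -sqrt(6)/4*108 + 53 = -27*sqrt(6) + 53 = 53 - 27*sqrt(6)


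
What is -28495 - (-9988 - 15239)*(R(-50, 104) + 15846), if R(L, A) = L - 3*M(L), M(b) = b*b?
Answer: 209254697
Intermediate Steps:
M(b) = b²
R(L, A) = L - 3*L²
-28495 - (-9988 - 15239)*(R(-50, 104) + 15846) = -28495 - (-9988 - 15239)*(-50*(1 - 3*(-50)) + 15846) = -28495 - (-25227)*(-50*(1 + 150) + 15846) = -28495 - (-25227)*(-50*151 + 15846) = -28495 - (-25227)*(-7550 + 15846) = -28495 - (-25227)*8296 = -28495 - 1*(-209283192) = -28495 + 209283192 = 209254697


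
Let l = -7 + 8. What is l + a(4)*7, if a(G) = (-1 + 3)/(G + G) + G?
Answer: 123/4 ≈ 30.750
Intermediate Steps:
l = 1
a(G) = G + 1/G (a(G) = 2/((2*G)) + G = 2*(1/(2*G)) + G = 1/G + G = G + 1/G)
l + a(4)*7 = 1 + (4 + 1/4)*7 = 1 + (4 + ¼)*7 = 1 + (17/4)*7 = 1 + 119/4 = 123/4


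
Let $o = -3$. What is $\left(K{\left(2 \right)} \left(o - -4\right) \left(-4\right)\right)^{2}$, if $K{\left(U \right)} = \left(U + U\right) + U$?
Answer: $576$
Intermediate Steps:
$K{\left(U \right)} = 3 U$ ($K{\left(U \right)} = 2 U + U = 3 U$)
$\left(K{\left(2 \right)} \left(o - -4\right) \left(-4\right)\right)^{2} = \left(3 \cdot 2 \left(-3 - -4\right) \left(-4\right)\right)^{2} = \left(6 \left(-3 + 4\right) \left(-4\right)\right)^{2} = \left(6 \cdot 1 \left(-4\right)\right)^{2} = \left(6 \left(-4\right)\right)^{2} = \left(-24\right)^{2} = 576$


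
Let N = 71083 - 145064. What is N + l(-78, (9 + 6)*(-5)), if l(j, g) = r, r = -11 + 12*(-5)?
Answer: -74052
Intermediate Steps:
r = -71 (r = -11 - 60 = -71)
l(j, g) = -71
N = -73981
N + l(-78, (9 + 6)*(-5)) = -73981 - 71 = -74052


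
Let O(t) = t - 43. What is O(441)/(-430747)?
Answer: -398/430747 ≈ -0.00092398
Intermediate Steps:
O(t) = -43 + t
O(441)/(-430747) = (-43 + 441)/(-430747) = 398*(-1/430747) = -398/430747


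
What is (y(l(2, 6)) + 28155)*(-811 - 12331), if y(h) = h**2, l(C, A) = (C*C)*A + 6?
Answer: -381840810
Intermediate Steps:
l(C, A) = 6 + A*C**2 (l(C, A) = C**2*A + 6 = A*C**2 + 6 = 6 + A*C**2)
(y(l(2, 6)) + 28155)*(-811 - 12331) = ((6 + 6*2**2)**2 + 28155)*(-811 - 12331) = ((6 + 6*4)**2 + 28155)*(-13142) = ((6 + 24)**2 + 28155)*(-13142) = (30**2 + 28155)*(-13142) = (900 + 28155)*(-13142) = 29055*(-13142) = -381840810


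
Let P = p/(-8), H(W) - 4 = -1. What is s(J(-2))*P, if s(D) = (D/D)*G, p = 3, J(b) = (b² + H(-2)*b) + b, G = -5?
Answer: 15/8 ≈ 1.8750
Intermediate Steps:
H(W) = 3 (H(W) = 4 - 1 = 3)
J(b) = b² + 4*b (J(b) = (b² + 3*b) + b = b² + 4*b)
s(D) = -5 (s(D) = (D/D)*(-5) = 1*(-5) = -5)
P = -3/8 (P = 3/(-8) = 3*(-⅛) = -3/8 ≈ -0.37500)
s(J(-2))*P = -5*(-3/8) = 15/8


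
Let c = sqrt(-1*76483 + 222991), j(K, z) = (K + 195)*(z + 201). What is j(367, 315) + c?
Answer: 289992 + 2*sqrt(36627) ≈ 2.9038e+5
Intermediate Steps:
j(K, z) = (195 + K)*(201 + z)
c = 2*sqrt(36627) (c = sqrt(-76483 + 222991) = sqrt(146508) = 2*sqrt(36627) ≈ 382.76)
j(367, 315) + c = (39195 + 195*315 + 201*367 + 367*315) + 2*sqrt(36627) = (39195 + 61425 + 73767 + 115605) + 2*sqrt(36627) = 289992 + 2*sqrt(36627)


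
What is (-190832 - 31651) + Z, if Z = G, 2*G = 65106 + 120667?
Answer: -259193/2 ≈ -1.2960e+5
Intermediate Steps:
G = 185773/2 (G = (65106 + 120667)/2 = (½)*185773 = 185773/2 ≈ 92887.)
Z = 185773/2 ≈ 92887.
(-190832 - 31651) + Z = (-190832 - 31651) + 185773/2 = -222483 + 185773/2 = -259193/2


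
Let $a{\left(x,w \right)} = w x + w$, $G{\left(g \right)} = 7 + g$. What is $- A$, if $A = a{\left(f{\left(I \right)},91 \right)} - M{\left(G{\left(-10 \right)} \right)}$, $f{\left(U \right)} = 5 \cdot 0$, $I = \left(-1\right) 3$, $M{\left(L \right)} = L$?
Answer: $-94$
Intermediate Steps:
$I = -3$
$f{\left(U \right)} = 0$
$a{\left(x,w \right)} = w + w x$
$A = 94$ ($A = 91 \left(1 + 0\right) - \left(7 - 10\right) = 91 \cdot 1 - -3 = 91 + 3 = 94$)
$- A = \left(-1\right) 94 = -94$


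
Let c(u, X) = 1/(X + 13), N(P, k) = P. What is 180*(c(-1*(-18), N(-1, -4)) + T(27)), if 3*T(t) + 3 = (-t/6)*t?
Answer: -7455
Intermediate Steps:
c(u, X) = 1/(13 + X)
T(t) = -1 - t**2/18 (T(t) = -1 + ((-t/6)*t)/3 = -1 + (-t**2/6)/3 = -1 - t**2/18)
180*(c(-1*(-18), N(-1, -4)) + T(27)) = 180*(1/(13 - 1) + (-1 - 1/18*27**2)) = 180*(1/12 + (-1 - 1/18*729)) = 180*(1/12 + (-1 - 81/2)) = 180*(1/12 - 83/2) = 180*(-497/12) = -7455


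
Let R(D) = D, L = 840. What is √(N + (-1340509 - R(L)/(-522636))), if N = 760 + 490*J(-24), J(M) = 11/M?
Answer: I*√91502906118924081/261318 ≈ 1157.6*I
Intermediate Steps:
N = 6425/12 (N = 760 + 490*(11/(-24)) = 760 + 490*(11*(-1/24)) = 760 + 490*(-11/24) = 760 - 2695/12 = 6425/12 ≈ 535.42)
√(N + (-1340509 - R(L)/(-522636))) = √(6425/12 + (-1340509 - 840/(-522636))) = √(6425/12 + (-1340509 - 840*(-1)/522636)) = √(6425/12 + (-1340509 - 1*(-70/43553))) = √(6425/12 + (-1340509 + 70/43553)) = √(6425/12 - 58383188407/43553) = √(-700318432859/522636) = I*√91502906118924081/261318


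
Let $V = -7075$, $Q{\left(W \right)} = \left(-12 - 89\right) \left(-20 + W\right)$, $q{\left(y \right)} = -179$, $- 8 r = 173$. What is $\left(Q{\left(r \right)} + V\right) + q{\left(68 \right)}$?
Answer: $- \frac{24399}{8} \approx -3049.9$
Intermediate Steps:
$r = - \frac{173}{8}$ ($r = \left(- \frac{1}{8}\right) 173 = - \frac{173}{8} \approx -21.625$)
$Q{\left(W \right)} = 2020 - 101 W$ ($Q{\left(W \right)} = - 101 \left(-20 + W\right) = 2020 - 101 W$)
$\left(Q{\left(r \right)} + V\right) + q{\left(68 \right)} = \left(\left(2020 - - \frac{17473}{8}\right) - 7075\right) - 179 = \left(\left(2020 + \frac{17473}{8}\right) - 7075\right) - 179 = \left(\frac{33633}{8} - 7075\right) - 179 = - \frac{22967}{8} - 179 = - \frac{24399}{8}$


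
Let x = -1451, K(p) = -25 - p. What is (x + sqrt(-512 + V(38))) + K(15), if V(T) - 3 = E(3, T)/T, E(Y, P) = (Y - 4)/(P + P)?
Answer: -1491 + I*sqrt(2939986)/76 ≈ -1491.0 + 22.561*I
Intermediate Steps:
E(Y, P) = (-4 + Y)/(2*P) (E(Y, P) = (-4 + Y)/((2*P)) = (-4 + Y)*(1/(2*P)) = (-4 + Y)/(2*P))
V(T) = 3 - 1/(2*T**2) (V(T) = 3 + ((-4 + 3)/(2*T))/T = 3 + ((1/2)*(-1)/T)/T = 3 + (-1/(2*T))/T = 3 - 1/(2*T**2))
(x + sqrt(-512 + V(38))) + K(15) = (-1451 + sqrt(-512 + (3 - 1/2/38**2))) + (-25 - 1*15) = (-1451 + sqrt(-512 + (3 - 1/2*1/1444))) + (-25 - 15) = (-1451 + sqrt(-512 + (3 - 1/2888))) - 40 = (-1451 + sqrt(-512 + 8663/2888)) - 40 = (-1451 + sqrt(-1469993/2888)) - 40 = (-1451 + I*sqrt(2939986)/76) - 40 = -1491 + I*sqrt(2939986)/76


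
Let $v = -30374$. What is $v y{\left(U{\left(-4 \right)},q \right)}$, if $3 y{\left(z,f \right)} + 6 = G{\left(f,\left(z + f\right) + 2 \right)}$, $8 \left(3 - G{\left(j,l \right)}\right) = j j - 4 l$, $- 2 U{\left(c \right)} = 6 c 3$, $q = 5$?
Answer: $- \frac{622667}{4} \approx -1.5567 \cdot 10^{5}$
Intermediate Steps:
$U{\left(c \right)} = - 9 c$ ($U{\left(c \right)} = - \frac{6 c 3}{2} = - \frac{18 c}{2} = - 9 c$)
$G{\left(j,l \right)} = 3 + \frac{l}{2} - \frac{j^{2}}{8}$ ($G{\left(j,l \right)} = 3 - \frac{j j - 4 l}{8} = 3 - \frac{j^{2} - 4 l}{8} = 3 - \left(- \frac{l}{2} + \frac{j^{2}}{8}\right) = 3 + \frac{l}{2} - \frac{j^{2}}{8}$)
$y{\left(z,f \right)} = - \frac{2}{3} - \frac{f^{2}}{24} + \frac{f}{6} + \frac{z}{6}$ ($y{\left(z,f \right)} = -2 + \frac{3 + \frac{\left(z + f\right) + 2}{2} - \frac{f^{2}}{8}}{3} = -2 + \frac{3 + \frac{\left(f + z\right) + 2}{2} - \frac{f^{2}}{8}}{3} = -2 + \frac{3 + \frac{2 + f + z}{2} - \frac{f^{2}}{8}}{3} = -2 + \frac{3 + \left(1 + \frac{f}{2} + \frac{z}{2}\right) - \frac{f^{2}}{8}}{3} = -2 + \frac{4 + \frac{f}{2} + \frac{z}{2} - \frac{f^{2}}{8}}{3} = -2 + \left(\frac{4}{3} - \frac{f^{2}}{24} + \frac{f}{6} + \frac{z}{6}\right) = - \frac{2}{3} - \frac{f^{2}}{24} + \frac{f}{6} + \frac{z}{6}$)
$v y{\left(U{\left(-4 \right)},q \right)} = - 30374 \left(- \frac{2}{3} - \frac{5^{2}}{24} + \frac{1}{6} \cdot 5 + \frac{\left(-9\right) \left(-4\right)}{6}\right) = - 30374 \left(- \frac{2}{3} - \frac{25}{24} + \frac{5}{6} + \frac{1}{6} \cdot 36\right) = - 30374 \left(- \frac{2}{3} - \frac{25}{24} + \frac{5}{6} + 6\right) = \left(-30374\right) \frac{41}{8} = - \frac{622667}{4}$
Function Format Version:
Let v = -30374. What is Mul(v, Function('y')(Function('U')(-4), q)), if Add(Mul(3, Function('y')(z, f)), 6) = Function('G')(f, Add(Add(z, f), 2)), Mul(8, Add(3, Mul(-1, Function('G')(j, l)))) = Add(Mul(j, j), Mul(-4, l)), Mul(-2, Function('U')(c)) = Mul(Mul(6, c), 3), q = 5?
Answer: Rational(-622667, 4) ≈ -1.5567e+5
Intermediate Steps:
Function('U')(c) = Mul(-9, c) (Function('U')(c) = Mul(Rational(-1, 2), Mul(Mul(6, c), 3)) = Mul(Rational(-1, 2), Mul(18, c)) = Mul(-9, c))
Function('G')(j, l) = Add(3, Mul(Rational(1, 2), l), Mul(Rational(-1, 8), Pow(j, 2))) (Function('G')(j, l) = Add(3, Mul(Rational(-1, 8), Add(Mul(j, j), Mul(-4, l)))) = Add(3, Mul(Rational(-1, 8), Add(Pow(j, 2), Mul(-4, l)))) = Add(3, Add(Mul(Rational(1, 2), l), Mul(Rational(-1, 8), Pow(j, 2)))) = Add(3, Mul(Rational(1, 2), l), Mul(Rational(-1, 8), Pow(j, 2))))
Function('y')(z, f) = Add(Rational(-2, 3), Mul(Rational(-1, 24), Pow(f, 2)), Mul(Rational(1, 6), f), Mul(Rational(1, 6), z)) (Function('y')(z, f) = Add(-2, Mul(Rational(1, 3), Add(3, Mul(Rational(1, 2), Add(Add(z, f), 2)), Mul(Rational(-1, 8), Pow(f, 2))))) = Add(-2, Mul(Rational(1, 3), Add(3, Mul(Rational(1, 2), Add(Add(f, z), 2)), Mul(Rational(-1, 8), Pow(f, 2))))) = Add(-2, Mul(Rational(1, 3), Add(3, Mul(Rational(1, 2), Add(2, f, z)), Mul(Rational(-1, 8), Pow(f, 2))))) = Add(-2, Mul(Rational(1, 3), Add(3, Add(1, Mul(Rational(1, 2), f), Mul(Rational(1, 2), z)), Mul(Rational(-1, 8), Pow(f, 2))))) = Add(-2, Mul(Rational(1, 3), Add(4, Mul(Rational(1, 2), f), Mul(Rational(1, 2), z), Mul(Rational(-1, 8), Pow(f, 2))))) = Add(-2, Add(Rational(4, 3), Mul(Rational(-1, 24), Pow(f, 2)), Mul(Rational(1, 6), f), Mul(Rational(1, 6), z))) = Add(Rational(-2, 3), Mul(Rational(-1, 24), Pow(f, 2)), Mul(Rational(1, 6), f), Mul(Rational(1, 6), z)))
Mul(v, Function('y')(Function('U')(-4), q)) = Mul(-30374, Add(Rational(-2, 3), Mul(Rational(-1, 24), Pow(5, 2)), Mul(Rational(1, 6), 5), Mul(Rational(1, 6), Mul(-9, -4)))) = Mul(-30374, Add(Rational(-2, 3), Mul(Rational(-1, 24), 25), Rational(5, 6), Mul(Rational(1, 6), 36))) = Mul(-30374, Add(Rational(-2, 3), Rational(-25, 24), Rational(5, 6), 6)) = Mul(-30374, Rational(41, 8)) = Rational(-622667, 4)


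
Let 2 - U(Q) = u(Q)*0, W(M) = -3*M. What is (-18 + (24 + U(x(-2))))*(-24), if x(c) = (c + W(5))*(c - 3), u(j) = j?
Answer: -192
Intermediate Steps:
x(c) = (-15 + c)*(-3 + c) (x(c) = (c - 3*5)*(c - 3) = (c - 15)*(-3 + c) = (-15 + c)*(-3 + c))
U(Q) = 2 (U(Q) = 2 - Q*0 = 2 - 1*0 = 2 + 0 = 2)
(-18 + (24 + U(x(-2))))*(-24) = (-18 + (24 + 2))*(-24) = (-18 + 26)*(-24) = 8*(-24) = -192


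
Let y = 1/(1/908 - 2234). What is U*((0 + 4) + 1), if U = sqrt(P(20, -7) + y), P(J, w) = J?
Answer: 40*sqrt(1285813282893)/2028471 ≈ 22.360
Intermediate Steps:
y = -908/2028471 (y = 1/(1/908 - 2234) = 1/(-2028471/908) = -908/2028471 ≈ -0.00044763)
U = 8*sqrt(1285813282893)/2028471 (U = sqrt(20 - 908/2028471) = sqrt(40568512/2028471) = 8*sqrt(1285813282893)/2028471 ≈ 4.4721)
U*((0 + 4) + 1) = (8*sqrt(1285813282893)/2028471)*((0 + 4) + 1) = (8*sqrt(1285813282893)/2028471)*(4 + 1) = (8*sqrt(1285813282893)/2028471)*5 = 40*sqrt(1285813282893)/2028471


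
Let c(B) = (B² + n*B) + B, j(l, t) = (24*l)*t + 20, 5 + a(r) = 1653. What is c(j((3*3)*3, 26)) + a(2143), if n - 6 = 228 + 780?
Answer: 301652092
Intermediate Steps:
a(r) = 1648 (a(r) = -5 + 1653 = 1648)
n = 1014 (n = 6 + (228 + 780) = 6 + 1008 = 1014)
j(l, t) = 20 + 24*l*t (j(l, t) = 24*l*t + 20 = 20 + 24*l*t)
c(B) = B² + 1015*B (c(B) = (B² + 1014*B) + B = B² + 1015*B)
c(j((3*3)*3, 26)) + a(2143) = (20 + 24*((3*3)*3)*26)*(1015 + (20 + 24*((3*3)*3)*26)) + 1648 = (20 + 24*(9*3)*26)*(1015 + (20 + 24*(9*3)*26)) + 1648 = (20 + 24*27*26)*(1015 + (20 + 24*27*26)) + 1648 = (20 + 16848)*(1015 + (20 + 16848)) + 1648 = 16868*(1015 + 16868) + 1648 = 16868*17883 + 1648 = 301650444 + 1648 = 301652092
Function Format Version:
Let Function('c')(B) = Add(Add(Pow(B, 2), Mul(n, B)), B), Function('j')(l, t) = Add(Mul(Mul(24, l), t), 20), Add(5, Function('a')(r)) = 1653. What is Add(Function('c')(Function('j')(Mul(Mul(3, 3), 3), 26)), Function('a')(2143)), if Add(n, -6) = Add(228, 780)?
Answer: 301652092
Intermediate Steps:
Function('a')(r) = 1648 (Function('a')(r) = Add(-5, 1653) = 1648)
n = 1014 (n = Add(6, Add(228, 780)) = Add(6, 1008) = 1014)
Function('j')(l, t) = Add(20, Mul(24, l, t)) (Function('j')(l, t) = Add(Mul(24, l, t), 20) = Add(20, Mul(24, l, t)))
Function('c')(B) = Add(Pow(B, 2), Mul(1015, B)) (Function('c')(B) = Add(Add(Pow(B, 2), Mul(1014, B)), B) = Add(Pow(B, 2), Mul(1015, B)))
Add(Function('c')(Function('j')(Mul(Mul(3, 3), 3), 26)), Function('a')(2143)) = Add(Mul(Add(20, Mul(24, Mul(Mul(3, 3), 3), 26)), Add(1015, Add(20, Mul(24, Mul(Mul(3, 3), 3), 26)))), 1648) = Add(Mul(Add(20, Mul(24, Mul(9, 3), 26)), Add(1015, Add(20, Mul(24, Mul(9, 3), 26)))), 1648) = Add(Mul(Add(20, Mul(24, 27, 26)), Add(1015, Add(20, Mul(24, 27, 26)))), 1648) = Add(Mul(Add(20, 16848), Add(1015, Add(20, 16848))), 1648) = Add(Mul(16868, Add(1015, 16868)), 1648) = Add(Mul(16868, 17883), 1648) = Add(301650444, 1648) = 301652092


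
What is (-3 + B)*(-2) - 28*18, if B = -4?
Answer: -490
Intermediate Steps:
(-3 + B)*(-2) - 28*18 = (-3 - 4)*(-2) - 28*18 = -7*(-2) - 504 = 14 - 504 = -490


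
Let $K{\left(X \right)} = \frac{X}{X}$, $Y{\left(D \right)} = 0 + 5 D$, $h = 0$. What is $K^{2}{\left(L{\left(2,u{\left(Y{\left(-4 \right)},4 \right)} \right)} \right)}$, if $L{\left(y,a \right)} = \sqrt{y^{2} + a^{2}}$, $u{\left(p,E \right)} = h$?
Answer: $1$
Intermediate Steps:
$Y{\left(D \right)} = 5 D$
$u{\left(p,E \right)} = 0$
$L{\left(y,a \right)} = \sqrt{a^{2} + y^{2}}$
$K{\left(X \right)} = 1$
$K^{2}{\left(L{\left(2,u{\left(Y{\left(-4 \right)},4 \right)} \right)} \right)} = 1^{2} = 1$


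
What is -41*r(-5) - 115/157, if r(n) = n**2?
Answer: -161040/157 ≈ -1025.7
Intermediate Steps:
-41*r(-5) - 115/157 = -41*(-5)**2 - 115/157 = -41*25 - 115*1/157 = -1025 - 115/157 = -161040/157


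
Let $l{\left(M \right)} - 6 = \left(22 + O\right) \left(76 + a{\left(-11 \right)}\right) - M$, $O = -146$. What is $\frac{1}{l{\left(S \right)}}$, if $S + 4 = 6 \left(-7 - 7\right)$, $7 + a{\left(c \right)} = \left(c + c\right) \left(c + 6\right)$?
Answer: $- \frac{1}{22102} \approx -4.5245 \cdot 10^{-5}$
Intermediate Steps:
$a{\left(c \right)} = -7 + 2 c \left(6 + c\right)$ ($a{\left(c \right)} = -7 + \left(c + c\right) \left(c + 6\right) = -7 + 2 c \left(6 + c\right)$)
$S = -88$ ($S = -4 + 6 \left(-7 - 7\right) = -4 + 6 \left(-14\right) = -4 - 84 = -88$)
$l{\left(M \right)} = -22190 - M$ ($l{\left(M \right)} = 6 - \left(M - \left(22 - 146\right) \left(76 + \left(-7 + 2 \left(-11\right)^{2} + 12 \left(-11\right)\right)\right)\right) = 6 - \left(M + 124 \left(76 - -103\right)\right) = 6 - \left(M + 124 \left(76 + 103\right)\right) = 6 - \left(22196 + M\right) = -22190 - M$)
$\frac{1}{l{\left(S \right)}} = \frac{1}{-22190 - -88} = \frac{1}{-22190 + 88} = \frac{1}{-22102} = - \frac{1}{22102}$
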